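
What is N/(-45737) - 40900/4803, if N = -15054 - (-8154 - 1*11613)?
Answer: -1893279839/219674811 ≈ -8.6186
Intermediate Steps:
N = 4713 (N = -15054 - (-8154 - 11613) = -15054 - 1*(-19767) = -15054 + 19767 = 4713)
N/(-45737) - 40900/4803 = 4713/(-45737) - 40900/4803 = 4713*(-1/45737) - 40900*1/4803 = -4713/45737 - 40900/4803 = -1893279839/219674811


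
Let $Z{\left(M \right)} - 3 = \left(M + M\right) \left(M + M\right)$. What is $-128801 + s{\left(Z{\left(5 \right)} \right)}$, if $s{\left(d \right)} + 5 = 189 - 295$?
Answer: $-128912$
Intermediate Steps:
$Z{\left(M \right)} = 3 + 4 M^{2}$ ($Z{\left(M \right)} = 3 + \left(M + M\right) \left(M + M\right) = 3 + 2 M 2 M = 3 + 4 M^{2}$)
$s{\left(d \right)} = -111$ ($s{\left(d \right)} = -5 + \left(189 - 295\right) = -5 - 106 = -111$)
$-128801 + s{\left(Z{\left(5 \right)} \right)} = -128801 - 111 = -128912$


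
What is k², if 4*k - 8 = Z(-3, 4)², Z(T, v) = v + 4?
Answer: 324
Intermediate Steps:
Z(T, v) = 4 + v
k = 18 (k = 2 + (4 + 4)²/4 = 2 + (¼)*8² = 2 + (¼)*64 = 2 + 16 = 18)
k² = 18² = 324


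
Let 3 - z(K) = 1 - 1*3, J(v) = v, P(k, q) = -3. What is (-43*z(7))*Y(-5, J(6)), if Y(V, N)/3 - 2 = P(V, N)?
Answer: 645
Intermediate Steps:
z(K) = 5 (z(K) = 3 - (1 - 1*3) = 3 - (1 - 3) = 3 - 1*(-2) = 3 + 2 = 5)
Y(V, N) = -3 (Y(V, N) = 6 + 3*(-3) = 6 - 9 = -3)
(-43*z(7))*Y(-5, J(6)) = -43*5*(-3) = -215*(-3) = 645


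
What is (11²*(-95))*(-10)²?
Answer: -1149500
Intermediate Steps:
(11²*(-95))*(-10)² = (121*(-95))*100 = -11495*100 = -1149500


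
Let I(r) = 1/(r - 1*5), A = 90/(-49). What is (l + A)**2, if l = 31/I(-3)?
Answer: 149866564/2401 ≈ 62418.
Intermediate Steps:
A = -90/49 (A = 90*(-1/49) = -90/49 ≈ -1.8367)
I(r) = 1/(-5 + r) (I(r) = 1/(r - 5) = 1/(-5 + r))
l = -248 (l = 31/(1/(-5 - 3)) = 31/(1/(-8)) = 31/(-1/8) = 31*(-8) = -248)
(l + A)**2 = (-248 - 90/49)**2 = (-12242/49)**2 = 149866564/2401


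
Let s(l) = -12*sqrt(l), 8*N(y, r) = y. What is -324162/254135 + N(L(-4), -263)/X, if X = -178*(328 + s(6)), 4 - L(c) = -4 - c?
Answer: -307893744803/241379456080 - 3*sqrt(6)/9498080 ≈ -1.2756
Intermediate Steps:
L(c) = 8 + c (L(c) = 4 - (-4 - c) = 4 + (4 + c) = 8 + c)
N(y, r) = y/8
X = -58384 + 2136*sqrt(6) (X = -178*(328 - 12*sqrt(6)) = -58384 + 2136*sqrt(6) ≈ -53152.)
-324162/254135 + N(L(-4), -263)/X = -324162/254135 + ((8 - 4)/8)/(-58384 + 2136*sqrt(6)) = -324162*1/254135 + ((1/8)*4)/(-58384 + 2136*sqrt(6)) = -324162/254135 + 1/(2*(-58384 + 2136*sqrt(6)))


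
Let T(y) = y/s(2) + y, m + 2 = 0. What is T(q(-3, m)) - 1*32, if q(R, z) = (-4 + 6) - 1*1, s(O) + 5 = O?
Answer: -94/3 ≈ -31.333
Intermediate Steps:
s(O) = -5 + O
m = -2 (m = -2 + 0 = -2)
q(R, z) = 1 (q(R, z) = 2 - 1 = 1)
T(y) = 2*y/3 (T(y) = y/(-5 + 2) + y = y/(-3) + y = -y/3 + y = 2*y/3)
T(q(-3, m)) - 1*32 = (2/3)*1 - 1*32 = 2/3 - 32 = -94/3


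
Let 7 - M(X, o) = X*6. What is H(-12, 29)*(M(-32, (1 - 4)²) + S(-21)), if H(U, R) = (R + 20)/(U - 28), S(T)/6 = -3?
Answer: -8869/40 ≈ -221.73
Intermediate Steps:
S(T) = -18 (S(T) = 6*(-3) = -18)
H(U, R) = (20 + R)/(-28 + U)
M(X, o) = 7 - 6*X (M(X, o) = 7 - X*6 = 7 - 6*X)
H(-12, 29)*(M(-32, (1 - 4)²) + S(-21)) = ((20 + 29)/(-28 - 12))*((7 - 6*(-32)) - 18) = (49/(-40))*((7 + 192) - 18) = (-1/40*49)*(199 - 18) = -49/40*181 = -8869/40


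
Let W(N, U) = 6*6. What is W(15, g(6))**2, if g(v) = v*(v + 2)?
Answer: 1296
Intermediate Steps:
g(v) = v*(2 + v)
W(N, U) = 36
W(15, g(6))**2 = 36**2 = 1296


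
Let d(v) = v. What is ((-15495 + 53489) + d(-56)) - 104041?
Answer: -66103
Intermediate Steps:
((-15495 + 53489) + d(-56)) - 104041 = ((-15495 + 53489) - 56) - 104041 = (37994 - 56) - 104041 = 37938 - 104041 = -66103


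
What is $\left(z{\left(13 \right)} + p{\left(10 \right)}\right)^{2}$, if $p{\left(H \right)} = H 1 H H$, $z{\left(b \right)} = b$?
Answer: $1026169$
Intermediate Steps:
$p{\left(H \right)} = H^{3}$ ($p{\left(H \right)} = H H H = H^{2} H = H^{3}$)
$\left(z{\left(13 \right)} + p{\left(10 \right)}\right)^{2} = \left(13 + 10^{3}\right)^{2} = \left(13 + 1000\right)^{2} = 1013^{2} = 1026169$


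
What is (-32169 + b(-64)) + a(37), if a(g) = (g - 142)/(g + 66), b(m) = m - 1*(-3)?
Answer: -3319795/103 ≈ -32231.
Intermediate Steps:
b(m) = 3 + m (b(m) = m + 3 = 3 + m)
a(g) = (-142 + g)/(66 + g)
(-32169 + b(-64)) + a(37) = (-32169 + (3 - 64)) + (-142 + 37)/(66 + 37) = (-32169 - 61) - 105/103 = -32230 + (1/103)*(-105) = -32230 - 105/103 = -3319795/103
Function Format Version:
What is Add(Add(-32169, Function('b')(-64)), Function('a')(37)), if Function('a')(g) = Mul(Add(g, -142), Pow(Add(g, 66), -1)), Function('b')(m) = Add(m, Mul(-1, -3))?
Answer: Rational(-3319795, 103) ≈ -32231.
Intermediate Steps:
Function('b')(m) = Add(3, m) (Function('b')(m) = Add(m, 3) = Add(3, m))
Function('a')(g) = Mul(Pow(Add(66, g), -1), Add(-142, g)) (Function('a')(g) = Mul(Add(-142, g), Pow(Add(66, g), -1)) = Mul(Pow(Add(66, g), -1), Add(-142, g)))
Add(Add(-32169, Function('b')(-64)), Function('a')(37)) = Add(Add(-32169, Add(3, -64)), Mul(Pow(Add(66, 37), -1), Add(-142, 37))) = Add(Add(-32169, -61), Mul(Pow(103, -1), -105)) = Add(-32230, Mul(Rational(1, 103), -105)) = Add(-32230, Rational(-105, 103)) = Rational(-3319795, 103)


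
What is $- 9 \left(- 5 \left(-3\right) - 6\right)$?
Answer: $-81$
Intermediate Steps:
$- 9 \left(- 5 \left(-3\right) - 6\right) = - 9 \left(\left(-1\right) \left(-15\right) - 6\right) = - 9 \left(15 - 6\right) = \left(-9\right) 9 = -81$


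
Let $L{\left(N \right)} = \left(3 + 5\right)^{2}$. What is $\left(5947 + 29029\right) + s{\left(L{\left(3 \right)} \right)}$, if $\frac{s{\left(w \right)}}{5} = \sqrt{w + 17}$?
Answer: $35021$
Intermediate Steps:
$L{\left(N \right)} = 64$ ($L{\left(N \right)} = 8^{2} = 64$)
$s{\left(w \right)} = 5 \sqrt{17 + w}$ ($s{\left(w \right)} = 5 \sqrt{w + 17} = 5 \sqrt{17 + w}$)
$\left(5947 + 29029\right) + s{\left(L{\left(3 \right)} \right)} = \left(5947 + 29029\right) + 5 \sqrt{17 + 64} = 34976 + 5 \sqrt{81} = 34976 + 5 \cdot 9 = 34976 + 45 = 35021$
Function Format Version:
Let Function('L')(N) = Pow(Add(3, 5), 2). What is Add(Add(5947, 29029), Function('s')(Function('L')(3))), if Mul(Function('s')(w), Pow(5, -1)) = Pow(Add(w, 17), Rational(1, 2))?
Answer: 35021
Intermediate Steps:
Function('L')(N) = 64 (Function('L')(N) = Pow(8, 2) = 64)
Function('s')(w) = Mul(5, Pow(Add(17, w), Rational(1, 2))) (Function('s')(w) = Mul(5, Pow(Add(w, 17), Rational(1, 2))) = Mul(5, Pow(Add(17, w), Rational(1, 2))))
Add(Add(5947, 29029), Function('s')(Function('L')(3))) = Add(Add(5947, 29029), Mul(5, Pow(Add(17, 64), Rational(1, 2)))) = Add(34976, Mul(5, Pow(81, Rational(1, 2)))) = Add(34976, Mul(5, 9)) = Add(34976, 45) = 35021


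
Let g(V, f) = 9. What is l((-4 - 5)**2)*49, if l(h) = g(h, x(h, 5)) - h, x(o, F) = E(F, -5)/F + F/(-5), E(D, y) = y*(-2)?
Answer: -3528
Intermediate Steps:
E(D, y) = -2*y
x(o, F) = 10/F - F/5 (x(o, F) = (-2*(-5))/F + F/(-5) = 10/F + F*(-1/5) = 10/F - F/5)
l(h) = 9 - h
l((-4 - 5)**2)*49 = (9 - (-4 - 5)**2)*49 = (9 - 1*(-9)**2)*49 = (9 - 1*81)*49 = (9 - 81)*49 = -72*49 = -3528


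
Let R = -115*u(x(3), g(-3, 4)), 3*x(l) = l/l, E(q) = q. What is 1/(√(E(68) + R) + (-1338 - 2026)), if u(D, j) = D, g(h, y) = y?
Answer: -10092/33949399 - √267/33949399 ≈ -0.00029775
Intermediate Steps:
x(l) = ⅓ (x(l) = (l/l)/3 = (⅓)*1 = ⅓)
R = -115/3 (R = -115*⅓ = -115/3 ≈ -38.333)
1/(√(E(68) + R) + (-1338 - 2026)) = 1/(√(68 - 115/3) + (-1338 - 2026)) = 1/(√(89/3) - 3364) = 1/(√267/3 - 3364) = 1/(-3364 + √267/3)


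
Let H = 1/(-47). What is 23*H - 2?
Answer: -117/47 ≈ -2.4894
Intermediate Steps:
H = -1/47 ≈ -0.021277
23*H - 2 = 23*(-1/47) - 2 = -23/47 - 2 = -117/47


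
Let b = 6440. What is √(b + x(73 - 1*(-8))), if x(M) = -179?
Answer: √6261 ≈ 79.126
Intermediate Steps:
√(b + x(73 - 1*(-8))) = √(6440 - 179) = √6261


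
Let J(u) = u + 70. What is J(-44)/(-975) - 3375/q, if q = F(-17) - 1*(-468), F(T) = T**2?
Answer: -254639/56775 ≈ -4.4851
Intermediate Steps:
J(u) = 70 + u
q = 757 (q = (-17)**2 - 1*(-468) = 289 + 468 = 757)
J(-44)/(-975) - 3375/q = (70 - 44)/(-975) - 3375/757 = 26*(-1/975) - 3375*1/757 = -2/75 - 3375/757 = -254639/56775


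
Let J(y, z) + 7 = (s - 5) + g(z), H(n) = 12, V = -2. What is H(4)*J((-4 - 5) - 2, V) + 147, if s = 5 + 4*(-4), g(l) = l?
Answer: -153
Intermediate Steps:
s = -11 (s = 5 - 16 = -11)
J(y, z) = -23 + z (J(y, z) = -7 + ((-11 - 5) + z) = -7 + (-16 + z) = -23 + z)
H(4)*J((-4 - 5) - 2, V) + 147 = 12*(-23 - 2) + 147 = 12*(-25) + 147 = -300 + 147 = -153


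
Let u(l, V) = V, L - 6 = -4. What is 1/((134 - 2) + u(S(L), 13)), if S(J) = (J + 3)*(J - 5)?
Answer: 1/145 ≈ 0.0068966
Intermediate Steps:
L = 2 (L = 6 - 4 = 2)
S(J) = (-5 + J)*(3 + J) (S(J) = (3 + J)*(-5 + J) = (-5 + J)*(3 + J))
1/((134 - 2) + u(S(L), 13)) = 1/((134 - 2) + 13) = 1/(132 + 13) = 1/145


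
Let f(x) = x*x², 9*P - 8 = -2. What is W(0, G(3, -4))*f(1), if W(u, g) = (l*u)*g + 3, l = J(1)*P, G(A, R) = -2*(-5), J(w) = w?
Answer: 3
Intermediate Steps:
P = ⅔ (P = 8/9 + (⅑)*(-2) = 8/9 - 2/9 = ⅔ ≈ 0.66667)
G(A, R) = 10
f(x) = x³
l = ⅔ (l = 1*(⅔) = ⅔ ≈ 0.66667)
W(u, g) = 3 + 2*g*u/3 (W(u, g) = (2*u/3)*g + 3 = 2*g*u/3 + 3 = 3 + 2*g*u/3)
W(0, G(3, -4))*f(1) = (3 + (⅔)*10*0)*1³ = (3 + 0)*1 = 3*1 = 3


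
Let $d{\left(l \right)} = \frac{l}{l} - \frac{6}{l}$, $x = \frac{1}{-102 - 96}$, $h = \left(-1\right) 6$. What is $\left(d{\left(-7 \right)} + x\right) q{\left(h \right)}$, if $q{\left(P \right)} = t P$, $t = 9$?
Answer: $- \frac{7701}{77} \approx -100.01$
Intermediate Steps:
$h = -6$
$x = - \frac{1}{198}$ ($x = \frac{1}{-198} = - \frac{1}{198} \approx -0.0050505$)
$d{\left(l \right)} = 1 - \frac{6}{l}$
$q{\left(P \right)} = 9 P$
$\left(d{\left(-7 \right)} + x\right) q{\left(h \right)} = \left(\frac{-6 - 7}{-7} - \frac{1}{198}\right) 9 \left(-6\right) = \left(\left(- \frac{1}{7}\right) \left(-13\right) - \frac{1}{198}\right) \left(-54\right) = \left(\frac{13}{7} - \frac{1}{198}\right) \left(-54\right) = \frac{2567}{1386} \left(-54\right) = - \frac{7701}{77}$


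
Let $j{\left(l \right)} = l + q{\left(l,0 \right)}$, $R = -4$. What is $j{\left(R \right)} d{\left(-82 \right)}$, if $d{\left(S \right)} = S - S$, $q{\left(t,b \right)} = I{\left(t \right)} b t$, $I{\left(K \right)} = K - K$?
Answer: $0$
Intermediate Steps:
$I{\left(K \right)} = 0$
$q{\left(t,b \right)} = 0$ ($q{\left(t,b \right)} = 0 b t = 0 t = 0$)
$d{\left(S \right)} = 0$
$j{\left(l \right)} = l$ ($j{\left(l \right)} = l + 0 = l$)
$j{\left(R \right)} d{\left(-82 \right)} = \left(-4\right) 0 = 0$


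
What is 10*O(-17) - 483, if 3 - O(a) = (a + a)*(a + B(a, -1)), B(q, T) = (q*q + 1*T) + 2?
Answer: 92367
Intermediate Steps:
B(q, T) = 2 + T + q² (B(q, T) = (q² + T) + 2 = (T + q²) + 2 = 2 + T + q²)
O(a) = 3 - 2*a*(1 + a + a²) (O(a) = 3 - (a + a)*(a + (2 - 1 + a²)) = 3 - 2*a*(a + (1 + a²)) = 3 - 2*a*(1 + a + a²))
10*O(-17) - 483 = 10*(3 - 2*(-17)² - 2*(-17)*(1 + (-17)²)) - 483 = 10*(3 - 2*289 - 2*(-17)*(1 + 289)) - 483 = 10*(3 - 578 - 2*(-17)*290) - 483 = 10*(3 - 578 + 9860) - 483 = 10*9285 - 483 = 92850 - 483 = 92367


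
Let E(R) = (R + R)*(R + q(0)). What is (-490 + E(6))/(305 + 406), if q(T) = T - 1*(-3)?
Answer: -382/711 ≈ -0.53727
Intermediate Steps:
q(T) = 3 + T (q(T) = T + 3 = 3 + T)
E(R) = 2*R*(3 + R) (E(R) = (R + R)*(R + (3 + 0)) = (2*R)*(R + 3) = (2*R)*(3 + R) = 2*R*(3 + R))
(-490 + E(6))/(305 + 406) = (-490 + 2*6*(3 + 6))/(305 + 406) = (-490 + 2*6*9)/711 = (-490 + 108)*(1/711) = -382*1/711 = -382/711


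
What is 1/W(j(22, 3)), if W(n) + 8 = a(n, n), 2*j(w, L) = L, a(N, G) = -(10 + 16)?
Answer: -1/34 ≈ -0.029412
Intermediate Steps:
a(N, G) = -26 (a(N, G) = -1*26 = -26)
j(w, L) = L/2
W(n) = -34 (W(n) = -8 - 26 = -34)
1/W(j(22, 3)) = 1/(-34) = -1/34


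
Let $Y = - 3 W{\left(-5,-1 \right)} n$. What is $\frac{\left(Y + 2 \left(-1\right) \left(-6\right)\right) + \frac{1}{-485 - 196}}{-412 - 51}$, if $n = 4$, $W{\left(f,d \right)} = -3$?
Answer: $- \frac{32687}{315303} \approx -0.10367$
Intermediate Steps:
$Y = 36$ ($Y = \left(-3\right) \left(-3\right) 4 = 9 \cdot 4 = 36$)
$\frac{\left(Y + 2 \left(-1\right) \left(-6\right)\right) + \frac{1}{-485 - 196}}{-412 - 51} = \frac{\left(36 + 2 \left(-1\right) \left(-6\right)\right) + \frac{1}{-485 - 196}}{-412 - 51} = \frac{\left(36 - -12\right) + \frac{1}{-681}}{-463} = \left(\left(36 + 12\right) - \frac{1}{681}\right) \left(- \frac{1}{463}\right) = \left(48 - \frac{1}{681}\right) \left(- \frac{1}{463}\right) = \frac{32687}{681} \left(- \frac{1}{463}\right) = - \frac{32687}{315303}$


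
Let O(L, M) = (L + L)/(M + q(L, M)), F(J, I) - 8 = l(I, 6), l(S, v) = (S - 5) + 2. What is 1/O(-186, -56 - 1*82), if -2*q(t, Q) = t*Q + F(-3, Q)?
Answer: 25811/744 ≈ 34.692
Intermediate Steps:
l(S, v) = -3 + S (l(S, v) = (-5 + S) + 2 = -3 + S)
F(J, I) = 5 + I (F(J, I) = 8 + (-3 + I) = 5 + I)
q(t, Q) = -5/2 - Q/2 - Q*t/2 (q(t, Q) = -(t*Q + (5 + Q))/2 = -(Q*t + (5 + Q))/2 = -(5 + Q + Q*t)/2 = -5/2 - Q/2 - Q*t/2)
O(L, M) = 2*L/(-5/2 + M/2 - L*M/2) (O(L, M) = (L + L)/(M + (-5/2 - M/2 - M*L/2)) = (2*L)/(M + (-5/2 - M/2 - L*M/2)) = (2*L)/(-5/2 + M/2 - L*M/2) = 2*L/(-5/2 + M/2 - L*M/2))
1/O(-186, -56 - 1*82) = 1/(-4*(-186)/(5 - (-56 - 1*82) - 186*(-56 - 1*82))) = 1/(-4*(-186)/(5 - (-56 - 82) - 186*(-56 - 82))) = 1/(-4*(-186)/(5 - 1*(-138) - 186*(-138))) = 1/(-4*(-186)/(5 + 138 + 25668)) = 1/(-4*(-186)/25811) = 1/(-4*(-186)*1/25811) = 1/(744/25811) = 25811/744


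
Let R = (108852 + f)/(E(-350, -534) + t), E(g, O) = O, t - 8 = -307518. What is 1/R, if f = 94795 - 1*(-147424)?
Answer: -308044/351071 ≈ -0.87744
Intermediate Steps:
t = -307510 (t = 8 - 307518 = -307510)
f = 242219 (f = 94795 + 147424 = 242219)
R = -351071/308044 (R = (108852 + 242219)/(-534 - 307510) = 351071/(-308044) = 351071*(-1/308044) = -351071/308044 ≈ -1.1397)
1/R = 1/(-351071/308044) = -308044/351071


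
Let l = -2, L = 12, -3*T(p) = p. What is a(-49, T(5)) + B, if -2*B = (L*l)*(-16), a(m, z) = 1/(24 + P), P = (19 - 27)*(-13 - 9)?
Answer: -38399/200 ≈ -192.00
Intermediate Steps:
P = 176 (P = -8*(-22) = 176)
T(p) = -p/3
a(m, z) = 1/200 (a(m, z) = 1/(24 + 176) = 1/200)
B = -192 (B = -12*(-2)*(-16)/2 = -(-12)*(-16) = -1/2*384 = -192)
a(-49, T(5)) + B = 1/200 - 192 = -38399/200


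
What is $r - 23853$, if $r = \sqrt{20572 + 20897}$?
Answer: $-23853 + \sqrt{41469} \approx -23649.0$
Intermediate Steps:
$r = \sqrt{41469} \approx 203.64$
$r - 23853 = \sqrt{41469} - 23853 = -23853 + \sqrt{41469}$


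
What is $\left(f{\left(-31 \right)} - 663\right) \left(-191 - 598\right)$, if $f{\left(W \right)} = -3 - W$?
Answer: $501015$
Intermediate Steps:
$\left(f{\left(-31 \right)} - 663\right) \left(-191 - 598\right) = \left(\left(-3 - -31\right) - 663\right) \left(-191 - 598\right) = \left(\left(-3 + 31\right) - 663\right) \left(-191 - 598\right) = \left(28 - 663\right) \left(-789\right) = \left(-635\right) \left(-789\right) = 501015$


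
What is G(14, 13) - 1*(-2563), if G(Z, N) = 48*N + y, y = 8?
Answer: 3195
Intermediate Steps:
G(Z, N) = 8 + 48*N (G(Z, N) = 48*N + 8 = 8 + 48*N)
G(14, 13) - 1*(-2563) = (8 + 48*13) - 1*(-2563) = (8 + 624) + 2563 = 632 + 2563 = 3195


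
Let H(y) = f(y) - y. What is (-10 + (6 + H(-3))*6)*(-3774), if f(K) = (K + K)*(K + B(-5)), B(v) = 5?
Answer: 105672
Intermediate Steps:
f(K) = 2*K*(5 + K) (f(K) = (K + K)*(K + 5) = (2*K)*(5 + K) = 2*K*(5 + K))
H(y) = -y + 2*y*(5 + y) (H(y) = 2*y*(5 + y) - y = -y + 2*y*(5 + y))
(-10 + (6 + H(-3))*6)*(-3774) = (-10 + (6 - 3*(9 + 2*(-3)))*6)*(-3774) = (-10 + (6 - 3*(9 - 6))*6)*(-3774) = (-10 + (6 - 3*3)*6)*(-3774) = (-10 + (6 - 9)*6)*(-3774) = (-10 - 3*6)*(-3774) = (-10 - 18)*(-3774) = -28*(-3774) = 105672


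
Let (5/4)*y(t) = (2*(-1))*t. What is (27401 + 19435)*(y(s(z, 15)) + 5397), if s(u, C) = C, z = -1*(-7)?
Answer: 251649828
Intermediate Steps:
z = 7
y(t) = -8*t/5 (y(t) = 4*((2*(-1))*t)/5 = 4*(-2*t)/5 = -8*t/5)
(27401 + 19435)*(y(s(z, 15)) + 5397) = (27401 + 19435)*(-8/5*15 + 5397) = 46836*(-24 + 5397) = 46836*5373 = 251649828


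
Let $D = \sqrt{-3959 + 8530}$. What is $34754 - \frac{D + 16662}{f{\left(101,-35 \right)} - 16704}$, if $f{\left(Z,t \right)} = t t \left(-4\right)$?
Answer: $\frac{375421039}{10802} + \frac{\sqrt{4571}}{21604} \approx 34755.0$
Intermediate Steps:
$D = \sqrt{4571} \approx 67.609$
$f{\left(Z,t \right)} = - 4 t^{2}$ ($f{\left(Z,t \right)} = t^{2} \left(-4\right) = - 4 t^{2}$)
$34754 - \frac{D + 16662}{f{\left(101,-35 \right)} - 16704} = 34754 - \frac{\sqrt{4571} + 16662}{- 4 \left(-35\right)^{2} - 16704} = 34754 - \frac{16662 + \sqrt{4571}}{\left(-4\right) 1225 - 16704} = 34754 - \frac{16662 + \sqrt{4571}}{-4900 - 16704} = 34754 - \frac{16662 + \sqrt{4571}}{-21604} = 34754 - \left(16662 + \sqrt{4571}\right) \left(- \frac{1}{21604}\right) = 34754 - \left(- \frac{8331}{10802} - \frac{\sqrt{4571}}{21604}\right) = 34754 + \left(\frac{8331}{10802} + \frac{\sqrt{4571}}{21604}\right) = \frac{375421039}{10802} + \frac{\sqrt{4571}}{21604}$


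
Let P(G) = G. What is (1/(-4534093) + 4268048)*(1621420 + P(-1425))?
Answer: 31349700269317257685/4534093 ≈ 6.9142e+12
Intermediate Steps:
(1/(-4534093) + 4268048)*(1621420 + P(-1425)) = (1/(-4534093) + 4268048)*(1621420 - 1425) = (-1/4534093 + 4268048)*1619995 = (19351726560463/4534093)*1619995 = 31349700269317257685/4534093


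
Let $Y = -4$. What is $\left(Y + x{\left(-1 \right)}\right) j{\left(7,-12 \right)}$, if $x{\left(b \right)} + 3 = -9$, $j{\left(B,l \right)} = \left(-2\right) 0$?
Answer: $0$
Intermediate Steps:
$j{\left(B,l \right)} = 0$
$x{\left(b \right)} = -12$ ($x{\left(b \right)} = -3 - 9 = -12$)
$\left(Y + x{\left(-1 \right)}\right) j{\left(7,-12 \right)} = \left(-4 - 12\right) 0 = \left(-16\right) 0 = 0$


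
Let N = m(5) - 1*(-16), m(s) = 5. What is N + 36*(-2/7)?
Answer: 75/7 ≈ 10.714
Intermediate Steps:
N = 21 (N = 5 - 1*(-16) = 5 + 16 = 21)
N + 36*(-2/7) = 21 + 36*(-2/7) = 21 - 72/7 = 75/7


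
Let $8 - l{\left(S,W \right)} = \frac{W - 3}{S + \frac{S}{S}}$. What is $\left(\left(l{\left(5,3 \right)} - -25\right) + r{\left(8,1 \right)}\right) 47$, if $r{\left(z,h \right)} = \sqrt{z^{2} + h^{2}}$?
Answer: $1551 + 47 \sqrt{65} \approx 1929.9$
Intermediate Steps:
$l{\left(S,W \right)} = 8 - \frac{-3 + W}{1 + S}$ ($l{\left(S,W \right)} = 8 - \frac{W - 3}{S + \frac{S}{S}} = 8 - \frac{-3 + W}{S + 1} = 8 - \frac{-3 + W}{1 + S}$)
$r{\left(z,h \right)} = \sqrt{h^{2} + z^{2}}$
$\left(\left(l{\left(5,3 \right)} - -25\right) + r{\left(8,1 \right)}\right) 47 = \left(\left(\frac{11 - 3 + 8 \cdot 5}{1 + 5} - -25\right) + \sqrt{1^{2} + 8^{2}}\right) 47 = \left(\left(\frac{11 - 3 + 40}{6} + 25\right) + \sqrt{1 + 64}\right) 47 = \left(\left(\frac{1}{6} \cdot 48 + 25\right) + \sqrt{65}\right) 47 = \left(\left(8 + 25\right) + \sqrt{65}\right) 47 = \left(33 + \sqrt{65}\right) 47 = 1551 + 47 \sqrt{65}$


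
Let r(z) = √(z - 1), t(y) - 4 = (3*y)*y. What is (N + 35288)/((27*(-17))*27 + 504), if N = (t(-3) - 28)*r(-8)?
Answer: -35288/11889 - I/1321 ≈ -2.9681 - 0.000757*I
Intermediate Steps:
t(y) = 4 + 3*y² (t(y) = 4 + (3*y)*y = 4 + 3*y²)
r(z) = √(-1 + z)
N = 9*I (N = ((4 + 3*(-3)²) - 28)*√(-1 - 8) = ((4 + 3*9) - 28)*√(-9) = ((4 + 27) - 28)*(3*I) = (31 - 28)*(3*I) = 3*(3*I) = 9*I ≈ 9.0*I)
(N + 35288)/((27*(-17))*27 + 504) = (9*I + 35288)/((27*(-17))*27 + 504) = (35288 + 9*I)/(-459*27 + 504) = (35288 + 9*I)/(-12393 + 504) = (35288 + 9*I)/(-11889) = (35288 + 9*I)*(-1/11889) = -35288/11889 - I/1321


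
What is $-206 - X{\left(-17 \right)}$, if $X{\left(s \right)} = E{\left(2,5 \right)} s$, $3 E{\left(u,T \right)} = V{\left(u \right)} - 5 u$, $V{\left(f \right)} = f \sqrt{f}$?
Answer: $- \frac{788}{3} + \frac{34 \sqrt{2}}{3} \approx -246.64$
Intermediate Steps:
$V{\left(f \right)} = f^{\frac{3}{2}}$
$E{\left(u,T \right)} = - \frac{5 u}{3} + \frac{u^{\frac{3}{2}}}{3}$ ($E{\left(u,T \right)} = \frac{u^{\frac{3}{2}} - 5 u}{3} = - \frac{5 u}{3} + \frac{u^{\frac{3}{2}}}{3}$)
$X{\left(s \right)} = s \left(- \frac{10}{3} + \frac{2 \sqrt{2}}{3}\right)$ ($X{\left(s \right)} = \left(\left(- \frac{5}{3}\right) 2 + \frac{2^{\frac{3}{2}}}{3}\right) s = \left(- \frac{10}{3} + \frac{2 \sqrt{2}}{3}\right) s = s \left(- \frac{10}{3} + \frac{2 \sqrt{2}}{3}\right)$)
$-206 - X{\left(-17 \right)} = -206 - \frac{2}{3} \left(-17\right) \left(-5 + \sqrt{2}\right) = -206 - \left(\frac{170}{3} - \frac{34 \sqrt{2}}{3}\right) = - \frac{788}{3} + \frac{34 \sqrt{2}}{3}$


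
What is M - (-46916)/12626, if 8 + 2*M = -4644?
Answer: -14660580/6313 ≈ -2322.3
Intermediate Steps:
M = -2326 (M = -4 + (½)*(-4644) = -4 - 2322 = -2326)
M - (-46916)/12626 = -2326 - (-46916)/12626 = -2326 - 1*(-23458/6313) = -2326 + 23458/6313 = -14660580/6313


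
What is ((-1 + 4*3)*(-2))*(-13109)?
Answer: 288398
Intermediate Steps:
((-1 + 4*3)*(-2))*(-13109) = ((-1 + 12)*(-2))*(-13109) = (11*(-2))*(-13109) = -22*(-13109) = 288398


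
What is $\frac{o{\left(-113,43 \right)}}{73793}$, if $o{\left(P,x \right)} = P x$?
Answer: $- \frac{4859}{73793} \approx -0.065846$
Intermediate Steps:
$\frac{o{\left(-113,43 \right)}}{73793} = \frac{\left(-113\right) 43}{73793} = \left(-4859\right) \frac{1}{73793} = - \frac{4859}{73793}$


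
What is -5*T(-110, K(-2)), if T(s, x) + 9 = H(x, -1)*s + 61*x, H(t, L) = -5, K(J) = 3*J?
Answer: -875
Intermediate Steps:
T(s, x) = -9 - 5*s + 61*x (T(s, x) = -9 + (-5*s + 61*x) = -9 - 5*s + 61*x)
-5*T(-110, K(-2)) = -5*(-9 - 5*(-110) + 61*(3*(-2))) = -5*(-9 + 550 + 61*(-6)) = -5*(-9 + 550 - 366) = -5*175 = -875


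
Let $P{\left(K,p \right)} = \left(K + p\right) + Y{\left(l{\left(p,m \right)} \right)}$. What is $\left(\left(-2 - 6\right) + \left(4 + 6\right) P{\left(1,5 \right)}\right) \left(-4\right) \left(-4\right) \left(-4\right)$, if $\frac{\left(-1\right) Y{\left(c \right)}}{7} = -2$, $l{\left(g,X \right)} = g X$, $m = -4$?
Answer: $-12288$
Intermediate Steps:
$l{\left(g,X \right)} = X g$
$Y{\left(c \right)} = 14$ ($Y{\left(c \right)} = \left(-7\right) \left(-2\right) = 14$)
$P{\left(K,p \right)} = 14 + K + p$ ($P{\left(K,p \right)} = \left(K + p\right) + 14 = 14 + K + p$)
$\left(\left(-2 - 6\right) + \left(4 + 6\right) P{\left(1,5 \right)}\right) \left(-4\right) \left(-4\right) \left(-4\right) = \left(\left(-2 - 6\right) + \left(4 + 6\right) \left(14 + 1 + 5\right)\right) \left(-4\right) \left(-4\right) \left(-4\right) = \left(\left(-2 - 6\right) + 10 \cdot 20\right) 16 \left(-4\right) = \left(-8 + 200\right) \left(-64\right) = 192 \left(-64\right) = -12288$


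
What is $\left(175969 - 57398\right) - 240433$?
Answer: $-121862$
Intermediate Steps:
$\left(175969 - 57398\right) - 240433 = 118571 - 240433 = -121862$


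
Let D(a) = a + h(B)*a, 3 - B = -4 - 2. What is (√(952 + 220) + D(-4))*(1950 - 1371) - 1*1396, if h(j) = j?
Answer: -24556 + 1158*√293 ≈ -4734.2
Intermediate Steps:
B = 9 (B = 3 - (-4 - 2) = 3 - 1*(-6) = 3 + 6 = 9)
D(a) = 10*a (D(a) = a + 9*a = 10*a)
(√(952 + 220) + D(-4))*(1950 - 1371) - 1*1396 = (√(952 + 220) + 10*(-4))*(1950 - 1371) - 1*1396 = (√1172 - 40)*579 - 1396 = (2*√293 - 40)*579 - 1396 = (-40 + 2*√293)*579 - 1396 = (-23160 + 1158*√293) - 1396 = -24556 + 1158*√293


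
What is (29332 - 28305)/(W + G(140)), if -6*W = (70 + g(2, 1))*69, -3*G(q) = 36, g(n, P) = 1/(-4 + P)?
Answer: -6162/4879 ≈ -1.2630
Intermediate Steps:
G(q) = -12 (G(q) = -⅓*36 = -12)
W = -4807/6 (W = -(70 + 1/(-4 + 1))*69/6 = -(70 + 1/(-3))*69/6 = -(70 - ⅓)*69/6 = -209*69/18 = -⅙*4807 = -4807/6 ≈ -801.17)
(29332 - 28305)/(W + G(140)) = (29332 - 28305)/(-4807/6 - 12) = 1027/(-4879/6) = 1027*(-6/4879) = -6162/4879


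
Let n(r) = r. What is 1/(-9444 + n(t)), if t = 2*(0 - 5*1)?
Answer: -1/9454 ≈ -0.00010578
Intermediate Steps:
t = -10 (t = 2*(0 - 5) = 2*(-5) = -10)
1/(-9444 + n(t)) = 1/(-9444 - 10) = 1/(-9454) = -1/9454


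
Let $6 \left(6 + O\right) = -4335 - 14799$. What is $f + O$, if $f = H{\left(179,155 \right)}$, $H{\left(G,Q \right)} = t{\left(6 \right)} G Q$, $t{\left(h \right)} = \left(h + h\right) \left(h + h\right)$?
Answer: $3992085$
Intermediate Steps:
$t{\left(h \right)} = 4 h^{2}$ ($t{\left(h \right)} = 2 h 2 h = 4 h^{2}$)
$H{\left(G,Q \right)} = 144 G Q$ ($H{\left(G,Q \right)} = 4 \cdot 6^{2} G Q = 4 \cdot 36 G Q = 144 G Q$)
$O = -3195$ ($O = -6 + \frac{-4335 - 14799}{6} = -6 + \frac{1}{6} \left(-19134\right) = -6 - 3189 = -3195$)
$f = 3995280$ ($f = 144 \cdot 179 \cdot 155 = 3995280$)
$f + O = 3995280 - 3195 = 3992085$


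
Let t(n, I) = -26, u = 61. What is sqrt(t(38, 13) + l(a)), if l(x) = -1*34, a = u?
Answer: 2*I*sqrt(15) ≈ 7.746*I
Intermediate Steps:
a = 61
l(x) = -34
sqrt(t(38, 13) + l(a)) = sqrt(-26 - 34) = sqrt(-60) = 2*I*sqrt(15)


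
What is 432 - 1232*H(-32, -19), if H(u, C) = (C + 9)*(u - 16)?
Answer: -590928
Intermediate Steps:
H(u, C) = (-16 + u)*(9 + C) (H(u, C) = (9 + C)*(-16 + u) = (-16 + u)*(9 + C))
432 - 1232*H(-32, -19) = 432 - 1232*(-144 - 16*(-19) + 9*(-32) - 19*(-32)) = 432 - 1232*(-144 + 304 - 288 + 608) = 432 - 1232*480 = 432 - 591360 = -590928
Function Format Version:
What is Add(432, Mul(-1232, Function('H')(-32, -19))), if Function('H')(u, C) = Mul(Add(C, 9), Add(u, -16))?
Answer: -590928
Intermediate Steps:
Function('H')(u, C) = Mul(Add(-16, u), Add(9, C)) (Function('H')(u, C) = Mul(Add(9, C), Add(-16, u)) = Mul(Add(-16, u), Add(9, C)))
Add(432, Mul(-1232, Function('H')(-32, -19))) = Add(432, Mul(-1232, Add(-144, Mul(-16, -19), Mul(9, -32), Mul(-19, -32)))) = Add(432, Mul(-1232, Add(-144, 304, -288, 608))) = Add(432, Mul(-1232, 480)) = Add(432, -591360) = -590928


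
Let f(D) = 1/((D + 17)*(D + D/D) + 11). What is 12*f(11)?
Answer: 12/347 ≈ 0.034582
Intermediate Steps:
f(D) = 1/(11 + (1 + D)*(17 + D)) (f(D) = 1/((17 + D)*(D + 1) + 11) = 1/((17 + D)*(1 + D) + 11) = 1/((1 + D)*(17 + D) + 11) = 1/(11 + (1 + D)*(17 + D)))
12*f(11) = 12/(28 + 11² + 18*11) = 12/(28 + 121 + 198) = 12/347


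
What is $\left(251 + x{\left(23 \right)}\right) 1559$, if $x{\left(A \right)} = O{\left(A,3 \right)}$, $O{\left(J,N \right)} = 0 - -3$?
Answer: $395986$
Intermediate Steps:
$O{\left(J,N \right)} = 3$ ($O{\left(J,N \right)} = 0 + 3 = 3$)
$x{\left(A \right)} = 3$
$\left(251 + x{\left(23 \right)}\right) 1559 = \left(251 + 3\right) 1559 = 254 \cdot 1559 = 395986$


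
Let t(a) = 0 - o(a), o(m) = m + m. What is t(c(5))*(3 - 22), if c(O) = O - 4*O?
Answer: -570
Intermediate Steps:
o(m) = 2*m
c(O) = -3*O
t(a) = -2*a (t(a) = 0 - 2*a = -2*a)
t(c(5))*(3 - 22) = (-(-6)*5)*(3 - 22) = -2*(-15)*(-19) = 30*(-19) = -570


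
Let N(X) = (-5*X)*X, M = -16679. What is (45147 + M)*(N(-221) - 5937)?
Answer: -7121042456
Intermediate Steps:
N(X) = -5*X**2
(45147 + M)*(N(-221) - 5937) = (45147 - 16679)*(-5*(-221)**2 - 5937) = 28468*(-5*48841 - 5937) = 28468*(-244205 - 5937) = 28468*(-250142) = -7121042456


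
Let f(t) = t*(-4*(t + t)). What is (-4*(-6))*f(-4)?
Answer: -3072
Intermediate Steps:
f(t) = -8*t² (f(t) = t*(-8*t) = -8*t²)
(-4*(-6))*f(-4) = (-4*(-6))*(-8*(-4)²) = 24*(-8*16) = 24*(-128) = -3072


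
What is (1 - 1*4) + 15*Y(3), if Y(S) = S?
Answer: 42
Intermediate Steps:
(1 - 1*4) + 15*Y(3) = (1 - 1*4) + 15*3 = (1 - 4) + 45 = -3 + 45 = 42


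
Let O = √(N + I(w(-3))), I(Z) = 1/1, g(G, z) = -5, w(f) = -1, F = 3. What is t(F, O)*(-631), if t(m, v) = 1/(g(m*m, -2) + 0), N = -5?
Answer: 631/5 ≈ 126.20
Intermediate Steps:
I(Z) = 1
O = 2*I (O = √(-5 + 1) = √(-4) = 2*I ≈ 2.0*I)
t(m, v) = -⅕ (t(m, v) = 1/(-5 + 0) = 1/(-5) = -⅕)
t(F, O)*(-631) = -⅕*(-631) = 631/5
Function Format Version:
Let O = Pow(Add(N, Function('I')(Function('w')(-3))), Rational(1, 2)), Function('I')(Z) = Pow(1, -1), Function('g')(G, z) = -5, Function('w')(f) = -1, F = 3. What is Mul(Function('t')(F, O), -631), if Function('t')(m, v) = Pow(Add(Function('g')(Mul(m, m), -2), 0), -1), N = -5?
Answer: Rational(631, 5) ≈ 126.20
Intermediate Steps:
Function('I')(Z) = 1
O = Mul(2, I) (O = Pow(Add(-5, 1), Rational(1, 2)) = Pow(-4, Rational(1, 2)) = Mul(2, I) ≈ Mul(2.0000, I))
Function('t')(m, v) = Rational(-1, 5) (Function('t')(m, v) = Pow(Add(-5, 0), -1) = Pow(-5, -1) = Rational(-1, 5))
Mul(Function('t')(F, O), -631) = Mul(Rational(-1, 5), -631) = Rational(631, 5)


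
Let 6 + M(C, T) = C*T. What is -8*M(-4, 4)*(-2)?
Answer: -352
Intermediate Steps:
M(C, T) = -6 + C*T
-8*M(-4, 4)*(-2) = -8*(-6 - 4*4)*(-2) = -8*(-6 - 16)*(-2) = -8*(-22)*(-2) = 176*(-2) = -352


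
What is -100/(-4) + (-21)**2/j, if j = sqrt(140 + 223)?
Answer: 25 + 147*sqrt(3)/11 ≈ 48.146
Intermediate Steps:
j = 11*sqrt(3) (j = sqrt(363) = 11*sqrt(3) ≈ 19.053)
-100/(-4) + (-21)**2/j = -100/(-4) + (-21)**2/((11*sqrt(3))) = -100*(-1/4) + 441*(sqrt(3)/33) = 25 + 147*sqrt(3)/11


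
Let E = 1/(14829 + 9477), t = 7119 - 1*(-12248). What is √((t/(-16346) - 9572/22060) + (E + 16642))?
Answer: 29*√5937290592827772387171930/547785476535 ≈ 129.00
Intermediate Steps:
t = 19367 (t = 7119 + 12248 = 19367)
E = 1/24306 ≈ 4.1142e-5
√((t/(-16346) - 9572/22060) + (E + 16642)) = √((19367/(-16346) - 9572/22060) + (1/24306 + 16642)) = √((19367*(-1/16346) - 9572*1/22060) + 404500453/24306) = √((-19367/16346 - 2393/5515) + 404500453/24306) = √(-145924983/90148190 + 404500453/24306) = √(9115359209873318/547785476535) = 29*√5937290592827772387171930/547785476535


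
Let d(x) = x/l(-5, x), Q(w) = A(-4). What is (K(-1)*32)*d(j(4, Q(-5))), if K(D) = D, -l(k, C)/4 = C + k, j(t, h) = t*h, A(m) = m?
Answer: 128/21 ≈ 6.0952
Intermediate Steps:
Q(w) = -4
j(t, h) = h*t
l(k, C) = -4*C - 4*k (l(k, C) = -4*(C + k) = -4*C - 4*k)
d(x) = x/(20 - 4*x) (d(x) = x/(-4*x - 4*(-5)) = x/(-4*x + 20) = x/(20 - 4*x))
(K(-1)*32)*d(j(4, Q(-5))) = (-1*32)*(-(-4*4)/(-20 + 4*(-4*4))) = -(-32)*(-16)/(-20 + 4*(-16)) = -(-32)*(-16)/(-20 - 64) = -(-32)*(-16)/(-84) = -(-32)*(-16)*(-1)/84 = -32*(-4/21) = 128/21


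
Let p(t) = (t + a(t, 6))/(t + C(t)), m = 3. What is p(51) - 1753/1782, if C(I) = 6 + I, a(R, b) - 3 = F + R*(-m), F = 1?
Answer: -1685/891 ≈ -1.8911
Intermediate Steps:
a(R, b) = 4 - 3*R (a(R, b) = 3 + (1 + R*(-1*3)) = 3 + (1 + R*(-3)) = 3 + (1 - 3*R) = 4 - 3*R)
p(t) = (4 - 2*t)/(6 + 2*t) (p(t) = (t + (4 - 3*t))/(t + (6 + t)) = (4 - 2*t)/(6 + 2*t))
p(51) - 1753/1782 = (2 - 1*51)/(3 + 51) - 1753/1782 = (2 - 51)/54 - 1753/1782 = (1/54)*(-49) - 1*1753/1782 = -49/54 - 1753/1782 = -1685/891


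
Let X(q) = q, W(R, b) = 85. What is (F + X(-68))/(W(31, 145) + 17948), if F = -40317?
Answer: -40385/18033 ≈ -2.2395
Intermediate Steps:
(F + X(-68))/(W(31, 145) + 17948) = (-40317 - 68)/(85 + 17948) = -40385/18033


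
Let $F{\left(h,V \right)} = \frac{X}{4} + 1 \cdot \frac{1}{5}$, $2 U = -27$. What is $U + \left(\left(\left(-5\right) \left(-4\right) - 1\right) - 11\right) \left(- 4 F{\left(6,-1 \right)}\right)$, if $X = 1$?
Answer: $- \frac{279}{10} \approx -27.9$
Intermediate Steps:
$U = - \frac{27}{2}$ ($U = \frac{1}{2} \left(-27\right) = - \frac{27}{2} \approx -13.5$)
$F{\left(h,V \right)} = \frac{9}{20}$ ($F{\left(h,V \right)} = 1 \cdot \frac{1}{4} + 1 \cdot \frac{1}{5} = \frac{1}{4} + \frac{1}{5} = \frac{9}{20}$)
$U + \left(\left(\left(-5\right) \left(-4\right) - 1\right) - 11\right) \left(- 4 F{\left(6,-1 \right)}\right) = - \frac{27}{2} + \left(\left(\left(-5\right) \left(-4\right) - 1\right) - 11\right) \left(\left(-4\right) \frac{9}{20}\right) = - \frac{27}{2} + \left(\left(20 - 1\right) - 11\right) \left(- \frac{9}{5}\right) = - \frac{27}{2} + \left(19 - 11\right) \left(- \frac{9}{5}\right) = - \frac{27}{2} + 8 \left(- \frac{9}{5}\right) = - \frac{27}{2} - \frac{72}{5} = - \frac{279}{10}$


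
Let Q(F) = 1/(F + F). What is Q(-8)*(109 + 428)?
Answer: -537/16 ≈ -33.563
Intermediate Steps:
Q(F) = 1/(2*F)
Q(-8)*(109 + 428) = ((½)/(-8))*(109 + 428) = ((½)*(-⅛))*537 = -1/16*537 = -537/16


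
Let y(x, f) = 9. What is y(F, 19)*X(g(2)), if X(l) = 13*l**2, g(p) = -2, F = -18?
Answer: 468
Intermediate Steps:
y(F, 19)*X(g(2)) = 9*(13*(-2)**2) = 9*(13*4) = 9*52 = 468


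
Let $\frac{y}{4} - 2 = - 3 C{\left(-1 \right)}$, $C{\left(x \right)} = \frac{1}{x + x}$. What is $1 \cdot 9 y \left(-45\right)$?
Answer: $-5670$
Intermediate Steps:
$C{\left(x \right)} = \frac{1}{2 x}$
$y = 14$ ($y = 8 + 4 \left(- 3 \frac{1}{2 \left(-1\right)}\right) = 8 + 4 \left(- 3 \cdot \frac{1}{2} \left(-1\right)\right) = 8 + 4 \left(\left(-3\right) \left(- \frac{1}{2}\right)\right) = 8 + 4 \cdot \frac{3}{2} = 8 + 6 = 14$)
$1 \cdot 9 y \left(-45\right) = 1 \cdot 9 \cdot 14 \left(-45\right) = 9 \cdot 14 \left(-45\right) = 126 \left(-45\right) = -5670$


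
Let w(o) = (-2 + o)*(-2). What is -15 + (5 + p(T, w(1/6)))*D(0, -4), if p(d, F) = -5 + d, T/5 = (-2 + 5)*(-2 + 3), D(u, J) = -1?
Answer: -30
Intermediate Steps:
w(o) = 4 - 2*o
T = 15 (T = 5*((-2 + 5)*(-2 + 3)) = 5*(3*1) = 5*3 = 15)
-15 + (5 + p(T, w(1/6)))*D(0, -4) = -15 + (5 + (-5 + 15))*(-1) = -15 + (5 + 10)*(-1) = -15 + 15*(-1) = -15 - 15 = -30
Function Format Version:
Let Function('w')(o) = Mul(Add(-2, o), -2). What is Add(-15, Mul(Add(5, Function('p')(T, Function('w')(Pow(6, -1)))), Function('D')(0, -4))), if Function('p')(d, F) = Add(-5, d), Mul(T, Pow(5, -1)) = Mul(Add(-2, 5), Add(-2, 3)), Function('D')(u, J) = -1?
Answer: -30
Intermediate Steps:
Function('w')(o) = Add(4, Mul(-2, o))
T = 15 (T = Mul(5, Mul(Add(-2, 5), Add(-2, 3))) = Mul(5, Mul(3, 1)) = Mul(5, 3) = 15)
Add(-15, Mul(Add(5, Function('p')(T, Function('w')(Pow(6, -1)))), Function('D')(0, -4))) = Add(-15, Mul(Add(5, Add(-5, 15)), -1)) = Add(-15, Mul(Add(5, 10), -1)) = Add(-15, Mul(15, -1)) = Add(-15, -15) = -30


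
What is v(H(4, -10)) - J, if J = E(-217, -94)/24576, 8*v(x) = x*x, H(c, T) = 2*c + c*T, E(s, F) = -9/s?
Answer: 227540989/1777664 ≈ 128.00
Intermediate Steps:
H(c, T) = 2*c + T*c
v(x) = x²/8 (v(x) = (x*x)/8 = x²/8)
J = 3/1777664 (J = -9/(-217)/24576 = -9*(-1/217)*(1/24576) = (9/217)*(1/24576) = 3/1777664 ≈ 1.6876e-6)
v(H(4, -10)) - J = (4*(2 - 10))²/8 - 1*3/1777664 = (4*(-8))²/8 - 3/1777664 = (⅛)*(-32)² - 3/1777664 = (⅛)*1024 - 3/1777664 = 128 - 3/1777664 = 227540989/1777664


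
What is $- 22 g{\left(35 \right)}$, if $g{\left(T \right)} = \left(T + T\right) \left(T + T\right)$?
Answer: $-107800$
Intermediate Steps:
$g{\left(T \right)} = 4 T^{2}$ ($g{\left(T \right)} = 2 T 2 T = 4 T^{2}$)
$- 22 g{\left(35 \right)} = - 22 \cdot 4 \cdot 35^{2} = - 22 \cdot 4 \cdot 1225 = \left(-22\right) 4900 = -107800$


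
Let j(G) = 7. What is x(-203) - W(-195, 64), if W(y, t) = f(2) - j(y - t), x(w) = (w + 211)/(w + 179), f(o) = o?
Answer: 14/3 ≈ 4.6667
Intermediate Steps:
x(w) = (211 + w)/(179 + w)
W(y, t) = -5 (W(y, t) = 2 - 1*7 = 2 - 7 = -5)
x(-203) - W(-195, 64) = (211 - 203)/(179 - 203) - 1*(-5) = 8/(-24) + 5 = -1/24*8 + 5 = -1/3 + 5 = 14/3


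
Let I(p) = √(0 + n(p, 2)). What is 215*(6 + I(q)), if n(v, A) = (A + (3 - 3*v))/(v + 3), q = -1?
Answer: 1720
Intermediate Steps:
n(v, A) = (3 + A - 3*v)/(3 + v)
I(p) = √((5 - 3*p)/(3 + p)) (I(p) = √(0 + (3 + 2 - 3*p)/(3 + p)) = √(0 + (5 - 3*p)/(3 + p)) = √((5 - 3*p)/(3 + p)))
215*(6 + I(q)) = 215*(6 + √((5 - 3*(-1))/(3 - 1))) = 215*(6 + √((5 + 3)/2)) = 215*(6 + √((½)*8)) = 215*(6 + √4) = 215*(6 + 2) = 215*8 = 1720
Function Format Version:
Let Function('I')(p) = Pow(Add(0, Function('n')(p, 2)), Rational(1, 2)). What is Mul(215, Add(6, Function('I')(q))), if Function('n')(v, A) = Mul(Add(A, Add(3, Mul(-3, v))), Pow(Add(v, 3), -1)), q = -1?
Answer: 1720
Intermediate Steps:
Function('n')(v, A) = Mul(Pow(Add(3, v), -1), Add(3, A, Mul(-3, v))) (Function('n')(v, A) = Mul(Add(3, A, Mul(-3, v)), Pow(Add(3, v), -1)) = Mul(Pow(Add(3, v), -1), Add(3, A, Mul(-3, v))))
Function('I')(p) = Pow(Mul(Pow(Add(3, p), -1), Add(5, Mul(-3, p))), Rational(1, 2)) (Function('I')(p) = Pow(Add(0, Mul(Pow(Add(3, p), -1), Add(3, 2, Mul(-3, p)))), Rational(1, 2)) = Pow(Add(0, Mul(Pow(Add(3, p), -1), Add(5, Mul(-3, p)))), Rational(1, 2)) = Pow(Mul(Pow(Add(3, p), -1), Add(5, Mul(-3, p))), Rational(1, 2)))
Mul(215, Add(6, Function('I')(q))) = Mul(215, Add(6, Pow(Mul(Pow(Add(3, -1), -1), Add(5, Mul(-3, -1))), Rational(1, 2)))) = Mul(215, Add(6, Pow(Mul(Pow(2, -1), Add(5, 3)), Rational(1, 2)))) = Mul(215, Add(6, Pow(Mul(Rational(1, 2), 8), Rational(1, 2)))) = Mul(215, Add(6, Pow(4, Rational(1, 2)))) = Mul(215, Add(6, 2)) = Mul(215, 8) = 1720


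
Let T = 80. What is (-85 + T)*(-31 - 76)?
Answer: 535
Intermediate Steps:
(-85 + T)*(-31 - 76) = (-85 + 80)*(-31 - 76) = -5*(-107) = 535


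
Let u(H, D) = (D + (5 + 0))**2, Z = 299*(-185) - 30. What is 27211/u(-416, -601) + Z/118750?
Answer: -1642812327/4218190000 ≈ -0.38946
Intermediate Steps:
Z = -55345 (Z = -55315 - 30 = -55345)
u(H, D) = (5 + D)**2 (u(H, D) = (D + 5)**2 = (5 + D)**2)
27211/u(-416, -601) + Z/118750 = 27211/((5 - 601)**2) - 55345/118750 = 27211/((-596)**2) - 55345*1/118750 = 27211/355216 - 11069/23750 = -1642812327/4218190000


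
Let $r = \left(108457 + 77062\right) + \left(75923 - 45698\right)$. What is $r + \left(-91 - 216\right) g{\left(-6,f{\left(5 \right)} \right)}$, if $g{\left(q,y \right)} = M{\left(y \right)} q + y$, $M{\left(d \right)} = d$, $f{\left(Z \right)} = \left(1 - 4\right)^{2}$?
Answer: $229559$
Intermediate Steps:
$f{\left(Z \right)} = 9$ ($f{\left(Z \right)} = \left(-3\right)^{2} = 9$)
$g{\left(q,y \right)} = y + q y$ ($g{\left(q,y \right)} = y q + y = q y + y = y + q y$)
$r = 215744$ ($r = 185519 + \left(75923 - 45698\right) = 185519 + 30225 = 215744$)
$r + \left(-91 - 216\right) g{\left(-6,f{\left(5 \right)} \right)} = 215744 + \left(-91 - 216\right) 9 \left(1 - 6\right) = 215744 - 307 \cdot 9 \left(-5\right) = 215744 - -13815 = 215744 + 13815 = 229559$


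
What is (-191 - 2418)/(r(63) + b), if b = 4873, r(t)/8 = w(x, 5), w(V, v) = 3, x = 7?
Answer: -2609/4897 ≈ -0.53277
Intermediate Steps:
r(t) = 24 (r(t) = 8*3 = 24)
(-191 - 2418)/(r(63) + b) = (-191 - 2418)/(24 + 4873) = -2609/4897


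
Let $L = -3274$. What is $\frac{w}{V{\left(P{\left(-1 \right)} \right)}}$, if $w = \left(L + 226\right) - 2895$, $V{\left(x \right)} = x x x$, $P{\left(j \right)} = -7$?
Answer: $\frac{849}{49} \approx 17.327$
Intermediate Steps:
$V{\left(x \right)} = x^{3}$ ($V{\left(x \right)} = x^{2} x = x^{3}$)
$w = -5943$ ($w = \left(-3274 + 226\right) - 2895 = -3048 - 2895 = -5943$)
$\frac{w}{V{\left(P{\left(-1 \right)} \right)}} = - \frac{5943}{\left(-7\right)^{3}} = - \frac{5943}{-343} = \left(-5943\right) \left(- \frac{1}{343}\right) = \frac{849}{49}$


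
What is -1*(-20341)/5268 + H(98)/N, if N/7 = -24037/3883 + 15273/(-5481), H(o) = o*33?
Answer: -665445082751/13978627464 ≈ -47.604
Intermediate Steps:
H(o) = 33*o
N = -21227984/337821 (N = 7*(-24037/3883 + 15273/(-5481)) = 7*(-24037*1/3883 + 15273*(-1/5481)) = 7*(-24037/3883 - 1697/609) = 7*(-21227984/2364747) = -21227984/337821 ≈ -62.838)
-1*(-20341)/5268 + H(98)/N = -1*(-20341)/5268 + (33*98)/(-21227984/337821) = 20341*(1/5268) + 3234*(-337821/21227984) = 20341/5268 - 546256557/10613992 = -665445082751/13978627464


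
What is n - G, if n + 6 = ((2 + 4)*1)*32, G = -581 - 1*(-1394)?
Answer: -627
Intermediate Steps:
G = 813 (G = -581 + 1394 = 813)
n = 186 (n = -6 + ((2 + 4)*1)*32 = -6 + (6*1)*32 = -6 + 6*32 = -6 + 192 = 186)
n - G = 186 - 1*813 = 186 - 813 = -627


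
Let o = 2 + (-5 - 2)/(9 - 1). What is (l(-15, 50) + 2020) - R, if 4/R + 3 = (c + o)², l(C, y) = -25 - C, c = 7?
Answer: 8106074/4033 ≈ 2009.9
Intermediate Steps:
o = 9/8 (o = 2 - 7/8 = 9/8 ≈ 1.1250)
R = 256/4033 (R = 4/(-3 + (7 + 9/8)²) = 4/(-3 + (65/8)²) = 4/(-3 + 4225/64) = 4/(4033/64) = 4*(64/4033) = 256/4033 ≈ 0.063476)
(l(-15, 50) + 2020) - R = ((-25 - 1*(-15)) + 2020) - 1*256/4033 = ((-25 + 15) + 2020) - 256/4033 = (-10 + 2020) - 256/4033 = 2010 - 256/4033 = 8106074/4033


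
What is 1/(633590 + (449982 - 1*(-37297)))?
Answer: 1/1120869 ≈ 8.9217e-7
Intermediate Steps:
1/(633590 + (449982 - 1*(-37297))) = 1/(633590 + (449982 + 37297)) = 1/(633590 + 487279) = 1/1120869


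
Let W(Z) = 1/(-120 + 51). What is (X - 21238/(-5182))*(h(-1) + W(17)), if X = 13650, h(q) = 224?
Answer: 546763419895/178779 ≈ 3.0583e+6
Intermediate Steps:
W(Z) = -1/69 (W(Z) = 1/(-69) = -1/69)
(X - 21238/(-5182))*(h(-1) + W(17)) = (13650 - 21238/(-5182))*(224 - 1/69) = (13650 - 21238*(-1/5182))*(15455/69) = (13650 + 10619/2591)*(15455/69) = (35377769/2591)*(15455/69) = 546763419895/178779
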